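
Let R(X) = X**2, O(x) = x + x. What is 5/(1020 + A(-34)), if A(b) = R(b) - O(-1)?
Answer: 5/2178 ≈ 0.0022957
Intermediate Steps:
O(x) = 2*x
A(b) = 2 + b**2 (A(b) = b**2 - 2*(-1) = b**2 - 1*(-2) = b**2 + 2 = 2 + b**2)
5/(1020 + A(-34)) = 5/(1020 + (2 + (-34)**2)) = 5/(1020 + (2 + 1156)) = 5/(1020 + 1158) = 5/2178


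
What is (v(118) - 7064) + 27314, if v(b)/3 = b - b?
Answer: 20250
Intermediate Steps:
v(b) = 0 (v(b) = 3*(b - b) = 3*0 = 0)
(v(118) - 7064) + 27314 = (0 - 7064) + 27314 = -7064 + 27314 = 20250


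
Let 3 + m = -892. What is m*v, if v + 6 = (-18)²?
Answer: -284610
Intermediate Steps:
v = 318 (v = -6 + (-18)² = -6 + 324 = 318)
m = -895 (m = -3 - 892 = -895)
m*v = -895*318 = -284610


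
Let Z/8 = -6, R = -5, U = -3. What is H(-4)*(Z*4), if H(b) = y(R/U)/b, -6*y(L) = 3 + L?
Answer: -112/3 ≈ -37.333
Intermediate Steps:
Z = -48 (Z = 8*(-6) = -48)
y(L) = -1/2 - L/6 (y(L) = -(3 + L)/6 = -1/2 - L/6)
H(b) = -7/(9*b) (H(b) = (-1/2 - (-5)/(6*(-3)))/b = (-1/2 - (-5)*(-1)/(6*3))/b = (-1/2 - 1/6*5/3)/b = (-1/2 - 5/18)/b = -7/(9*b))
H(-4)*(Z*4) = (-7/9/(-4))*(-48*4) = -7/9*(-1/4)*(-192) = (7/36)*(-192) = -112/3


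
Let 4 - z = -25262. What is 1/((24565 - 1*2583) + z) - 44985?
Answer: -2125451279/47248 ≈ -44985.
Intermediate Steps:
z = 25266 (z = 4 - 1*(-25262) = 4 + 25262 = 25266)
1/((24565 - 1*2583) + z) - 44985 = 1/((24565 - 1*2583) + 25266) - 44985 = 1/((24565 - 2583) + 25266) - 44985 = 1/(21982 + 25266) - 44985 = 1/47248 - 44985 = -2125451279/47248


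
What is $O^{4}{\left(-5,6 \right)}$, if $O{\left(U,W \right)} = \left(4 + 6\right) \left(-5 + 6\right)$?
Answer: $10000$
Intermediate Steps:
$O{\left(U,W \right)} = 10$ ($O{\left(U,W \right)} = 10 \cdot 1 = 10$)
$O^{4}{\left(-5,6 \right)} = 10^{4} = 10000$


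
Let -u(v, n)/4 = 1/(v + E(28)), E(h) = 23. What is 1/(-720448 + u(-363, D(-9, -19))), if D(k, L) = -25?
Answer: -85/61238079 ≈ -1.3880e-6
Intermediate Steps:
u(v, n) = -4/(23 + v) (u(v, n) = -4/(v + 23) = -4/(23 + v))
1/(-720448 + u(-363, D(-9, -19))) = 1/(-720448 - 4/(23 - 363)) = 1/(-720448 - 4/(-340)) = 1/(-720448 - 4*(-1/340)) = 1/(-720448 + 1/85) = 1/(-61238079/85) = -85/61238079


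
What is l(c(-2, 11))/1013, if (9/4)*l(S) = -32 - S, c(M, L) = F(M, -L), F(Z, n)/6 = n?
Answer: 136/9117 ≈ 0.014917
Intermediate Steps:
F(Z, n) = 6*n
c(M, L) = -6*L (c(M, L) = 6*(-L) = -6*L)
l(S) = -128/9 - 4*S/9 (l(S) = 4*(-32 - S)/9 = -128/9 - 4*S/9)
l(c(-2, 11))/1013 = (-128/9 - (-8)*11/3)/1013 = (-128/9 - 4/9*(-66))*(1/1013) = (-128/9 + 88/3)*(1/1013) = (136/9)*(1/1013) = 136/9117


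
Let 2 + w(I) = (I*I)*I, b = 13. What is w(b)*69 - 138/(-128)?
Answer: 9693189/64 ≈ 1.5146e+5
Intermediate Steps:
w(I) = -2 + I³ (w(I) = -2 + (I*I)*I = -2 + I²*I = -2 + I³)
w(b)*69 - 138/(-128) = (-2 + 13³)*69 - 138/(-128) = (-2 + 2197)*69 - 138*(-1/128) = 2195*69 + 69/64 = 151455 + 69/64 = 9693189/64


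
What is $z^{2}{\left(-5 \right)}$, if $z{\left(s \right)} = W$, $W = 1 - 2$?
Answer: $1$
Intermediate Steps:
$W = -1$
$z{\left(s \right)} = -1$
$z^{2}{\left(-5 \right)} = \left(-1\right)^{2} = 1$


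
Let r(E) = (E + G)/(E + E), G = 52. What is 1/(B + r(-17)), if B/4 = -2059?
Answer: -34/280059 ≈ -0.00012140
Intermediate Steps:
r(E) = (52 + E)/(2*E) (r(E) = (E + 52)/(E + E) = (52 + E)/((2*E)) = (52 + E)*(1/(2*E)) = (52 + E)/(2*E))
B = -8236 (B = 4*(-2059) = -8236)
1/(B + r(-17)) = 1/(-8236 + (1/2)*(52 - 17)/(-17)) = 1/(-8236 + (1/2)*(-1/17)*35) = 1/(-8236 - 35/34) = 1/(-280059/34) = -34/280059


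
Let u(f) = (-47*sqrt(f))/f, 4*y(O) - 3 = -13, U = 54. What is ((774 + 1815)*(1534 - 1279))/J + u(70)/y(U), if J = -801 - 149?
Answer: -132039/190 + 47*sqrt(70)/175 ≈ -692.70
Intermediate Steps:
y(O) = -5/2 (y(O) = 3/4 + (1/4)*(-13) = 3/4 - 13/4 = -5/2)
u(f) = -47/sqrt(f)
J = -950
((774 + 1815)*(1534 - 1279))/J + u(70)/y(U) = ((774 + 1815)*(1534 - 1279))/(-950) + (-47*sqrt(70)/70)/(-5/2) = (2589*255)*(-1/950) - 47*sqrt(70)/70*(-2/5) = 660195*(-1/950) - 47*sqrt(70)/70*(-2/5) = -132039/190 + 47*sqrt(70)/175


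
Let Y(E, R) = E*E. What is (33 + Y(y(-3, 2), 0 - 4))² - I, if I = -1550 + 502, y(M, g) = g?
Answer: 2417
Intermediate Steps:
Y(E, R) = E²
I = -1048
(33 + Y(y(-3, 2), 0 - 4))² - I = (33 + 2²)² - 1*(-1048) = (33 + 4)² + 1048 = 37² + 1048 = 1369 + 1048 = 2417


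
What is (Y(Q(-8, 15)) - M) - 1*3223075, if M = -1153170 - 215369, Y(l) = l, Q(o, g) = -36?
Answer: -1854572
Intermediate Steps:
M = -1368539
(Y(Q(-8, 15)) - M) - 1*3223075 = (-36 - 1*(-1368539)) - 1*3223075 = (-36 + 1368539) - 3223075 = 1368503 - 3223075 = -1854572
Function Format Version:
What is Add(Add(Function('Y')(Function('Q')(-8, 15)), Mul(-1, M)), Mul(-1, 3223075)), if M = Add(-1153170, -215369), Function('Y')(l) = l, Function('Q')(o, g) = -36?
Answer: -1854572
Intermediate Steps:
M = -1368539
Add(Add(Function('Y')(Function('Q')(-8, 15)), Mul(-1, M)), Mul(-1, 3223075)) = Add(Add(-36, Mul(-1, -1368539)), Mul(-1, 3223075)) = Add(Add(-36, 1368539), -3223075) = Add(1368503, -3223075) = -1854572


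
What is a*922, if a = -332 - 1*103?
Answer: -401070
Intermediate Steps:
a = -435 (a = -332 - 103 = -435)
a*922 = -435*922 = -401070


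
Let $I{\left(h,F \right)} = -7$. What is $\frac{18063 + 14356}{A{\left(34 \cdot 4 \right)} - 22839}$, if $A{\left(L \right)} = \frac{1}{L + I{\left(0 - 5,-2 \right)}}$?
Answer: $- \frac{4182051}{2946230} \approx -1.4195$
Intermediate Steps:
$A{\left(L \right)} = \frac{1}{-7 + L}$ ($A{\left(L \right)} = \frac{1}{L - 7} = \frac{1}{-7 + L}$)
$\frac{18063 + 14356}{A{\left(34 \cdot 4 \right)} - 22839} = \frac{18063 + 14356}{\frac{1}{-7 + 34 \cdot 4} - 22839} = \frac{32419}{\frac{1}{-7 + 136} - 22839} = \frac{32419}{\frac{1}{129} - 22839} = \frac{32419}{- \frac{2946230}{129}} = 32419 \left(- \frac{129}{2946230}\right) = - \frac{4182051}{2946230}$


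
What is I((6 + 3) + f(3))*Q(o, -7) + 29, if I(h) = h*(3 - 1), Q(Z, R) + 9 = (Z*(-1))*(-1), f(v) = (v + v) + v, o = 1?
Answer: -259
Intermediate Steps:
f(v) = 3*v (f(v) = 2*v + v = 3*v)
Q(Z, R) = -9 + Z (Q(Z, R) = -9 + (Z*(-1))*(-1) = -9 - Z*(-1) = -9 + Z)
I(h) = 2*h (I(h) = h*2 = 2*h)
I((6 + 3) + f(3))*Q(o, -7) + 29 = (2*((6 + 3) + 3*3))*(-9 + 1) + 29 = (2*(9 + 9))*(-8) + 29 = (2*18)*(-8) + 29 = 36*(-8) + 29 = -288 + 29 = -259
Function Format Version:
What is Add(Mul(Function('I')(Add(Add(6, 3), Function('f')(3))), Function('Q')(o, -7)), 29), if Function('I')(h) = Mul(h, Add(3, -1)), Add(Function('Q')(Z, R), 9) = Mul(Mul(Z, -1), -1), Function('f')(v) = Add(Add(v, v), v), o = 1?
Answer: -259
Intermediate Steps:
Function('f')(v) = Mul(3, v) (Function('f')(v) = Add(Mul(2, v), v) = Mul(3, v))
Function('Q')(Z, R) = Add(-9, Z) (Function('Q')(Z, R) = Add(-9, Mul(Mul(Z, -1), -1)) = Add(-9, Mul(Mul(-1, Z), -1)) = Add(-9, Z))
Function('I')(h) = Mul(2, h) (Function('I')(h) = Mul(h, 2) = Mul(2, h))
Add(Mul(Function('I')(Add(Add(6, 3), Function('f')(3))), Function('Q')(o, -7)), 29) = Add(Mul(Mul(2, Add(Add(6, 3), Mul(3, 3))), Add(-9, 1)), 29) = Add(Mul(Mul(2, Add(9, 9)), -8), 29) = Add(Mul(Mul(2, 18), -8), 29) = Add(Mul(36, -8), 29) = Add(-288, 29) = -259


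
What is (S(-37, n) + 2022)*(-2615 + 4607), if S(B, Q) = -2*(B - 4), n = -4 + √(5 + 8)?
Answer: 4191168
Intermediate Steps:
n = -4 + √13 ≈ -0.39445
S(B, Q) = 8 - 2*B (S(B, Q) = -2*(-4 + B) = 8 - 2*B)
(S(-37, n) + 2022)*(-2615 + 4607) = ((8 - 2*(-37)) + 2022)*(-2615 + 4607) = ((8 + 74) + 2022)*1992 = (82 + 2022)*1992 = 2104*1992 = 4191168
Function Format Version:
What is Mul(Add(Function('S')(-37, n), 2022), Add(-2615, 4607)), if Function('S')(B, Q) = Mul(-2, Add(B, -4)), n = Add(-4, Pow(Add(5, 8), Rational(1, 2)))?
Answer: 4191168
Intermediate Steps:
n = Add(-4, Pow(13, Rational(1, 2))) ≈ -0.39445
Function('S')(B, Q) = Add(8, Mul(-2, B)) (Function('S')(B, Q) = Mul(-2, Add(-4, B)) = Add(8, Mul(-2, B)))
Mul(Add(Function('S')(-37, n), 2022), Add(-2615, 4607)) = Mul(Add(Add(8, Mul(-2, -37)), 2022), Add(-2615, 4607)) = Mul(Add(Add(8, 74), 2022), 1992) = Mul(Add(82, 2022), 1992) = Mul(2104, 1992) = 4191168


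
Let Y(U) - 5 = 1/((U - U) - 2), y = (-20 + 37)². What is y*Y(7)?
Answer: 2601/2 ≈ 1300.5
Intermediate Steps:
y = 289 (y = 17² = 289)
Y(U) = 9/2 (Y(U) = 5 + 1/((U - U) - 2) = 5 + 1/(0 - 2) = 5 + 1/(-2) = 5 - ½ = 9/2)
y*Y(7) = 289*(9/2) = 2601/2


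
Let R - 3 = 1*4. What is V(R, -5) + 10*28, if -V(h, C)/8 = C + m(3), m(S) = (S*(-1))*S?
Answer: 392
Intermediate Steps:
m(S) = -S² (m(S) = (-S)*S = -S²)
R = 7 (R = 3 + 1*4 = 3 + 4 = 7)
V(h, C) = 72 - 8*C (V(h, C) = -8*(C - 1*3²) = -8*(C - 1*9) = -8*(C - 9) = -8*(-9 + C) = 72 - 8*C)
V(R, -5) + 10*28 = (72 - 8*(-5)) + 10*28 = (72 + 40) + 280 = 112 + 280 = 392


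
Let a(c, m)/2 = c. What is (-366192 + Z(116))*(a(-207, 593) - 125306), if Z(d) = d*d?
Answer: 44345969920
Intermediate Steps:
a(c, m) = 2*c
Z(d) = d**2
(-366192 + Z(116))*(a(-207, 593) - 125306) = (-366192 + 116**2)*(2*(-207) - 125306) = (-366192 + 13456)*(-414 - 125306) = -352736*(-125720) = 44345969920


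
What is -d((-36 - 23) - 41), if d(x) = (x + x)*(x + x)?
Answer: -40000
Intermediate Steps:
d(x) = 4*x² (d(x) = (2*x)*(2*x) = 4*x²)
-d((-36 - 23) - 41) = -4*((-36 - 23) - 41)² = -4*(-59 - 41)² = -4*(-100)² = -4*10000 = -1*40000 = -40000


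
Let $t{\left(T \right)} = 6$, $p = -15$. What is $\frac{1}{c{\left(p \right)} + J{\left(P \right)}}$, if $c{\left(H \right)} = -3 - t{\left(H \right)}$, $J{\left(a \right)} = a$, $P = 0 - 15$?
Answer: $- \frac{1}{24} \approx -0.041667$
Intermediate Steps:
$P = -15$ ($P = 0 - 15 = -15$)
$c{\left(H \right)} = -9$ ($c{\left(H \right)} = -3 - 6 = -9$)
$\frac{1}{c{\left(p \right)} + J{\left(P \right)}} = \frac{1}{-9 - 15} = \frac{1}{-24} = - \frac{1}{24}$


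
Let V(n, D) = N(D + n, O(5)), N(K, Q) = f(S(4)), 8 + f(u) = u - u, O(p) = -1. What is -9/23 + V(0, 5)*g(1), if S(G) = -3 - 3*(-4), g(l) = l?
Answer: -193/23 ≈ -8.3913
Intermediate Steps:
S(G) = 9 (S(G) = -3 + 12 = 9)
f(u) = -8 (f(u) = -8 + (u - u) = -8 + 0 = -8)
N(K, Q) = -8
V(n, D) = -8
-9/23 + V(0, 5)*g(1) = -9/23 - 8*1 = -9*1/23 - 8 = -9/23 - 8 = -193/23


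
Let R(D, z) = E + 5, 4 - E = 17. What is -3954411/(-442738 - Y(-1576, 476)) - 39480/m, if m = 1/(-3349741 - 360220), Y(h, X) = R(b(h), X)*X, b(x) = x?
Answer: 7143305824294979/48770 ≈ 1.4647e+11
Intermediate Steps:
E = -13 (E = 4 - 1*17 = 4 - 17 = -13)
R(D, z) = -8 (R(D, z) = -13 + 5 = -8)
Y(h, X) = -8*X
m = -1/3709961 (m = 1/(-3709961) = -1/3709961 ≈ -2.6954e-7)
-3954411/(-442738 - Y(-1576, 476)) - 39480/m = -3954411/(-442738 - (-8)*476) - 39480/(-1/3709961) = -3954411/(-442738 - 1*(-3808)) - 39480*(-3709961) = -3954411/(-442738 + 3808) + 146469260280 = -3954411/(-438930) + 146469260280 = -3954411*(-1/438930) + 146469260280 = 439379/48770 + 146469260280 = 7143305824294979/48770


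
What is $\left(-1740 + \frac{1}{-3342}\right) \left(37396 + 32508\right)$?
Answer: $- \frac{203248711112}{1671} \approx -1.2163 \cdot 10^{8}$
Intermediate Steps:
$\left(-1740 + \frac{1}{-3342}\right) \left(37396 + 32508\right) = \left(-1740 - \frac{1}{3342}\right) 69904 = \left(- \frac{5815081}{3342}\right) 69904 = - \frac{203248711112}{1671}$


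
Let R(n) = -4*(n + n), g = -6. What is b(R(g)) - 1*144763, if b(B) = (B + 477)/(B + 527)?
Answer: -3329528/23 ≈ -1.4476e+5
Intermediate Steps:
R(n) = -8*n
b(B) = (477 + B)/(527 + B)
b(R(g)) - 1*144763 = (477 - 8*(-6))/(527 - 8*(-6)) - 1*144763 = (477 + 48)/(527 + 48) - 144763 = 525/575 - 144763 = (1/575)*525 - 144763 = 21/23 - 144763 = -3329528/23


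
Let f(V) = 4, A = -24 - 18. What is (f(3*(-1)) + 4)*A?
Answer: -336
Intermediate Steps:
A = -42
(f(3*(-1)) + 4)*A = (4 + 4)*(-42) = 8*(-42) = -336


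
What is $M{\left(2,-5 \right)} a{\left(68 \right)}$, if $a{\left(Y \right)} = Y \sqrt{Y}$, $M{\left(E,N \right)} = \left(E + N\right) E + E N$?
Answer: $- 2176 \sqrt{17} \approx -8971.9$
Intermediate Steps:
$M{\left(E,N \right)} = E N + E \left(E + N\right)$ ($M{\left(E,N \right)} = E \left(E + N\right) + E N = E N + E \left(E + N\right)$)
$a{\left(Y \right)} = Y^{\frac{3}{2}}$
$M{\left(2,-5 \right)} a{\left(68 \right)} = 2 \left(2 + 2 \left(-5\right)\right) 68^{\frac{3}{2}} = 2 \left(2 - 10\right) 136 \sqrt{17} = 2 \left(-8\right) 136 \sqrt{17} = - 16 \cdot 136 \sqrt{17} = - 2176 \sqrt{17}$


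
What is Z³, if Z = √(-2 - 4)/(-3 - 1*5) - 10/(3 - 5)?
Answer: (40 - I*√6)³/512 ≈ 123.59 - 22.935*I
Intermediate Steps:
Z = 5 - I*√6/8 (Z = √(-6)/(-3 - 5) - 10/((-2*1)) = (I*√6)/(-8) - 10/(-2) = (I*√6)*(-⅛) - 10*(-½) = -I*√6/8 + 5 = 5 - I*√6/8 ≈ 5.0 - 0.30619*I)
Z³ = (5 - I*√6/8)³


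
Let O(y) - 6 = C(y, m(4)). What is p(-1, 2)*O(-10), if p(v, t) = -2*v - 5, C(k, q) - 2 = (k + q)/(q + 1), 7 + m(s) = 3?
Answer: -38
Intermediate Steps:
m(s) = -4 (m(s) = -7 + 3 = -4)
C(k, q) = 2 + (k + q)/(1 + q) (C(k, q) = 2 + (k + q)/(q + 1) = 2 + (k + q)/(1 + q))
p(v, t) = -5 - 2*v
O(y) = 28/3 - y/3 (O(y) = 6 + (2 + y + 3*(-4))/(1 - 4) = 6 + (2 + y - 12)/(-3) = 6 - (-10 + y)/3 = 6 + (10/3 - y/3) = 28/3 - y/3)
p(-1, 2)*O(-10) = (-5 - 2*(-1))*(28/3 - 1/3*(-10)) = (-5 + 2)*(28/3 + 10/3) = -3*38/3 = -38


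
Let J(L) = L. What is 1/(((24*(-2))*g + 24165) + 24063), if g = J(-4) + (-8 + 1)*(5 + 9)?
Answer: 1/53124 ≈ 1.8824e-5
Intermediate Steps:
g = -102 (g = -4 + (-8 + 1)*(5 + 9) = -4 - 7*14 = -4 - 98 = -102)
1/(((24*(-2))*g + 24165) + 24063) = 1/(((24*(-2))*(-102) + 24165) + 24063) = 1/((-48*(-102) + 24165) + 24063) = 1/((4896 + 24165) + 24063) = 1/(29061 + 24063) = 1/53124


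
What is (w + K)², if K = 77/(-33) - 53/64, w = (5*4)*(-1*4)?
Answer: 254945089/36864 ≈ 6915.8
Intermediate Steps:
w = -80 (w = 20*(-4) = -80)
K = -607/192 (K = 77*(-1/33) - 53*1/64 = -7/3 - 53/64 = -607/192 ≈ -3.1615)
(w + K)² = (-80 - 607/192)² = (-15967/192)² = 254945089/36864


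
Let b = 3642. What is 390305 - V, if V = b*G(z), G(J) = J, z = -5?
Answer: 408515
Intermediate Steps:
V = -18210 (V = 3642*(-5) = -18210)
390305 - V = 390305 - 1*(-18210) = 390305 + 18210 = 408515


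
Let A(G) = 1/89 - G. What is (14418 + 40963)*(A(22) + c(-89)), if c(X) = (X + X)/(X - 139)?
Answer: -11916717437/10146 ≈ -1.1745e+6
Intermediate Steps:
A(G) = 1/89 - G
c(X) = 2*X/(-139 + X) (c(X) = (2*X)/(-139 + X) = 2*X/(-139 + X))
(14418 + 40963)*(A(22) + c(-89)) = (14418 + 40963)*((1/89 - 1*22) + 2*(-89)/(-139 - 89)) = 55381*((1/89 - 22) + 2*(-89)/(-228)) = 55381*(-1957/89 + 2*(-89)*(-1/228)) = 55381*(-1957/89 + 89/114) = 55381*(-215177/10146) = -11916717437/10146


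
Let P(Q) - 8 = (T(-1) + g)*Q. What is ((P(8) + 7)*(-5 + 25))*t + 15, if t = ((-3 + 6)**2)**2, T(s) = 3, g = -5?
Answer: -1605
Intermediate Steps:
P(Q) = 8 - 2*Q (P(Q) = 8 + (3 - 5)*Q = 8 - 2*Q)
t = 81 (t = (3**2)**2 = 9**2 = 81)
((P(8) + 7)*(-5 + 25))*t + 15 = (((8 - 2*8) + 7)*(-5 + 25))*81 + 15 = (((8 - 16) + 7)*20)*81 + 15 = ((-8 + 7)*20)*81 + 15 = -1*20*81 + 15 = -20*81 + 15 = -1620 + 15 = -1605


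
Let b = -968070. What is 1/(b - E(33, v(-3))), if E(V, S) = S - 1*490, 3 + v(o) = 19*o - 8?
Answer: -1/967512 ≈ -1.0336e-6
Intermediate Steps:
v(o) = -11 + 19*o (v(o) = -3 + (19*o - 8) = -3 + (-8 + 19*o) = -11 + 19*o)
E(V, S) = -490 + S (E(V, S) = S - 490 = -490 + S)
1/(b - E(33, v(-3))) = 1/(-968070 - (-490 + (-11 + 19*(-3)))) = 1/(-968070 - (-490 + (-11 - 57))) = 1/(-968070 - (-490 - 68)) = 1/(-968070 - 1*(-558)) = 1/(-968070 + 558) = 1/(-967512) = -1/967512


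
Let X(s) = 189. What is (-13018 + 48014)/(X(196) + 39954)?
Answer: 34996/40143 ≈ 0.87178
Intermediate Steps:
(-13018 + 48014)/(X(196) + 39954) = (-13018 + 48014)/(189 + 39954) = 34996/40143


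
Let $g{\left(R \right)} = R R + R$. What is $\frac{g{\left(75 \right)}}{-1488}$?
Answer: $- \frac{475}{124} \approx -3.8306$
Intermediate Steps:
$g{\left(R \right)} = R + R^{2}$ ($g{\left(R \right)} = R^{2} + R = R + R^{2}$)
$\frac{g{\left(75 \right)}}{-1488} = \frac{75 \left(1 + 75\right)}{-1488} = 75 \cdot 76 \left(- \frac{1}{1488}\right) = 5700 \left(- \frac{1}{1488}\right) = - \frac{475}{124}$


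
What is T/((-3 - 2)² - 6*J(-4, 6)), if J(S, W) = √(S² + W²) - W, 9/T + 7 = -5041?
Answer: -549/9333752 - 27*√13/2333438 ≈ -0.00010054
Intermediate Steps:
T = -9/5048 (T = 9/(-7 - 5041) = 9/(-5048) = 9*(-1/5048) = -9/5048 ≈ -0.0017829)
T/((-3 - 2)² - 6*J(-4, 6)) = -9/(5048*((-3 - 2)² - 6*(√((-4)² + 6²) - 1*6))) = -9/(5048*((-5)² - 6*(√(16 + 36) - 6))) = -9/(5048*(25 - 6*(√52 - 6))) = -9/(5048*(25 - 6*(2*√13 - 6))) = -9/(5048*(25 - 6*(-6 + 2*√13))) = -9/(5048*(25 + (36 - 12*√13))) = -9/(5048*(61 - 12*√13))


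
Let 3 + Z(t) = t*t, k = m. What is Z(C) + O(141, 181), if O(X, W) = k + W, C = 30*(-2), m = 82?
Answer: 3860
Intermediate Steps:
k = 82
C = -60
O(X, W) = 82 + W
Z(t) = -3 + t**2 (Z(t) = -3 + t*t = -3 + t**2)
Z(C) + O(141, 181) = (-3 + (-60)**2) + (82 + 181) = (-3 + 3600) + 263 = 3597 + 263 = 3860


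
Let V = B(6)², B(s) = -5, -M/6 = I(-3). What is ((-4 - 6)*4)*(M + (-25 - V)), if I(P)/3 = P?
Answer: -160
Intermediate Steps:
I(P) = 3*P
M = 54 (M = -18*(-3) = -6*(-9) = 54)
V = 25 (V = (-5)² = 25)
((-4 - 6)*4)*(M + (-25 - V)) = ((-4 - 6)*4)*(54 + (-25 - 1*25)) = (-10*4)*(54 + (-25 - 25)) = -40*(54 - 50) = -40*4 = -160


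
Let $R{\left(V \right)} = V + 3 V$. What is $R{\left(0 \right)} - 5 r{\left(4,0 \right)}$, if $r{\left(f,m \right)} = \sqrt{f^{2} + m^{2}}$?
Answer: $-20$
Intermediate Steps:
$R{\left(V \right)} = 4 V$
$R{\left(0 \right)} - 5 r{\left(4,0 \right)} = 4 \cdot 0 - 5 \sqrt{4^{2} + 0^{2}} = 0 - 5 \sqrt{16 + 0} = 0 - 5 \sqrt{16} = 0 - 20 = -20$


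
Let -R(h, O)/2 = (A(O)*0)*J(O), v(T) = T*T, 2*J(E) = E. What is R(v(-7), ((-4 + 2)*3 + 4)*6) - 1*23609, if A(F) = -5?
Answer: -23609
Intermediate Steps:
J(E) = E/2
v(T) = T²
R(h, O) = 0 (R(h, O) = -2*(-5*0)*O/2 = -0*O/2 = -2*0 = 0)
R(v(-7), ((-4 + 2)*3 + 4)*6) - 1*23609 = 0 - 1*23609 = 0 - 23609 = -23609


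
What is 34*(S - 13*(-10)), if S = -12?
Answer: 4012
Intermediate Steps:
34*(S - 13*(-10)) = 34*(-12 - 13*(-10)) = 34*(-12 + 130) = 34*118 = 4012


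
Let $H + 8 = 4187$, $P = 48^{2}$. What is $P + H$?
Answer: $6483$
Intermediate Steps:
$P = 2304$
$H = 4179$ ($H = -8 + 4187 = 4179$)
$P + H = 2304 + 4179 = 6483$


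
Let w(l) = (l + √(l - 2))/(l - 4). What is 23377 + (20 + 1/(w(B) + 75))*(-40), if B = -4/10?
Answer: 15403720467/682291 - 440*I*√15/682291 ≈ 22576.0 - 0.0024976*I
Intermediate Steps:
B = -⅖ (B = -4*⅒ = -⅖ ≈ -0.40000)
w(l) = (l + √(-2 + l))/(-4 + l)
23377 + (20 + 1/(w(B) + 75))*(-40) = 23377 + (20 + 1/((-⅖ + √(-2 - ⅖))/(-4 - ⅖) + 75))*(-40) = 23377 + (20 + 1/((-⅖ + √(-12/5))/(-22/5) + 75))*(-40) = 23377 + (20 + 1/(-5*(-⅖ + 2*I*√15/5)/22 + 75))*(-40) = 23377 + (20 + 1/((1/11 - I*√15/11) + 75))*(-40) = 23377 + (20 + 1/(826/11 - I*√15/11))*(-40) = 23377 + (-800 - 40/(826/11 - I*√15/11)) = 22577 - 40/(826/11 - I*√15/11)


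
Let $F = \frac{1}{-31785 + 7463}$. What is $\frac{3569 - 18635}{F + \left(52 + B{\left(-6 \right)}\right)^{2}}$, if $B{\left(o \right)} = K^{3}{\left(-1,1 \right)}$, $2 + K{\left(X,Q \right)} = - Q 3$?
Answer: $- \frac{122145084}{43203979} \approx -2.8272$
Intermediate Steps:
$K{\left(X,Q \right)} = -2 - 3 Q$ ($K{\left(X,Q \right)} = -2 + - Q 3 = -2 - 3 Q$)
$F = - \frac{1}{24322}$ ($F = \frac{1}{-24322} = - \frac{1}{24322} \approx -4.1115 \cdot 10^{-5}$)
$B{\left(o \right)} = -125$ ($B{\left(o \right)} = \left(-2 - 3\right)^{3} = \left(-5\right)^{3} = -125$)
$\frac{3569 - 18635}{F + \left(52 + B{\left(-6 \right)}\right)^{2}} = \frac{3569 - 18635}{- \frac{1}{24322} + \left(52 - 125\right)^{2}} = - \frac{15066}{- \frac{1}{24322} + \left(-73\right)^{2}} = - \frac{15066}{- \frac{1}{24322} + 5329} = - \frac{15066}{\frac{129611937}{24322}} = \left(-15066\right) \frac{24322}{129611937} = - \frac{122145084}{43203979}$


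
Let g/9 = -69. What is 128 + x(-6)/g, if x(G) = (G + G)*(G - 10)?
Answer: 26432/207 ≈ 127.69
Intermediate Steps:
g = -621 (g = 9*(-69) = -621)
x(G) = 2*G*(-10 + G) (x(G) = (2*G)*(-10 + G) = 2*G*(-10 + G))
128 + x(-6)/g = 128 + (2*(-6)*(-10 - 6))/(-621) = 128 + (2*(-6)*(-16))*(-1/621) = 128 + 192*(-1/621) = 128 - 64/207 = 26432/207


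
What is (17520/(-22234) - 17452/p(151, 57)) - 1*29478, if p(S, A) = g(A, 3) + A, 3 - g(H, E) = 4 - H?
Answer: -37225886402/1256221 ≈ -29633.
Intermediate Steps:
g(H, E) = -1 + H (g(H, E) = 3 - (4 - H) = 3 + (-4 + H) = -1 + H)
p(S, A) = -1 + 2*A (p(S, A) = (-1 + A) + A = -1 + 2*A)
(17520/(-22234) - 17452/p(151, 57)) - 1*29478 = (17520/(-22234) - 17452/(-1 + 2*57)) - 1*29478 = (17520*(-1/22234) - 17452/(-1 + 114)) - 29478 = (-8760/11117 - 17452/113) - 29478 = -195003764/1256221 - 29478 = -37225886402/1256221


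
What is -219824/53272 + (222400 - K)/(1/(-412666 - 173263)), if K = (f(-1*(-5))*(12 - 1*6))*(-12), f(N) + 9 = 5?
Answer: -866614659405110/6659 ≈ -1.3014e+11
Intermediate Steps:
f(N) = -4 (f(N) = -9 + 5 = -4)
K = 288 (K = -4*(12 - 1*6)*(-12) = -4*(12 - 6)*(-12) = -4*6*(-12) = -24*(-12) = 288)
-219824/53272 + (222400 - K)/(1/(-412666 - 173263)) = -219824/53272 + (222400 - 1*288)/(1/(-412666 - 173263)) = -219824*1/53272 + (222400 - 288)/(1/(-585929)) = -27478/6659 + 222112/(-1/585929) = -27478/6659 + 222112*(-585929) = -27478/6659 - 130141862048 = -866614659405110/6659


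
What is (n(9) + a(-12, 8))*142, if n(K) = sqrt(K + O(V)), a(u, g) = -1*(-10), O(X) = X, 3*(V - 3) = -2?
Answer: 1420 + 142*sqrt(102)/3 ≈ 1898.0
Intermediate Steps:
V = 7/3 (V = 3 + (1/3)*(-2) = 3 - 2/3 = 7/3 ≈ 2.3333)
a(u, g) = 10
n(K) = sqrt(7/3 + K) (n(K) = sqrt(K + 7/3) = sqrt(7/3 + K))
(n(9) + a(-12, 8))*142 = (sqrt(21 + 9*9)/3 + 10)*142 = (sqrt(21 + 81)/3 + 10)*142 = (sqrt(102)/3 + 10)*142 = (10 + sqrt(102)/3)*142 = 1420 + 142*sqrt(102)/3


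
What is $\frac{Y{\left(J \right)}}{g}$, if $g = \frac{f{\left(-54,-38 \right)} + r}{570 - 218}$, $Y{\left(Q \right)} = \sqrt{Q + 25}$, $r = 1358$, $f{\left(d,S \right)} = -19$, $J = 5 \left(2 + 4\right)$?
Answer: $\frac{352 \sqrt{55}}{1339} \approx 1.9496$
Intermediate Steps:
$J = 30$ ($J = 5 \cdot 6 = 30$)
$Y{\left(Q \right)} = \sqrt{25 + Q}$
$g = \frac{1339}{352}$ ($g = \frac{-19 + 1358}{570 - 218} = \frac{1339}{352} \approx 3.804$)
$\frac{Y{\left(J \right)}}{g} = \frac{\sqrt{25 + 30}}{\frac{1339}{352}} = \sqrt{55} \cdot \frac{352}{1339} = \frac{352 \sqrt{55}}{1339}$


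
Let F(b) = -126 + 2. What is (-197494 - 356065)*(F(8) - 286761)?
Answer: 158807773715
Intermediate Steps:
F(b) = -124
(-197494 - 356065)*(F(8) - 286761) = (-197494 - 356065)*(-124 - 286761) = -553559*(-286885) = 158807773715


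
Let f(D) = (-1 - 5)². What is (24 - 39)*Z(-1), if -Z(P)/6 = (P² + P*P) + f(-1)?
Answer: 3420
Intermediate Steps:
f(D) = 36 (f(D) = (-6)² = 36)
Z(P) = -216 - 12*P² (Z(P) = -6*((P² + P*P) + 36) = -6*((P² + P²) + 36) = -6*(2*P² + 36) = -6*(36 + 2*P²) = -216 - 12*P²)
(24 - 39)*Z(-1) = (24 - 39)*(-216 - 12*(-1)²) = -15*(-216 - 12*1) = -15*(-216 - 12) = -15*(-228) = 3420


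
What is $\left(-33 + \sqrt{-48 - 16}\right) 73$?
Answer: $-2409 + 584 i \approx -2409.0 + 584.0 i$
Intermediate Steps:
$\left(-33 + \sqrt{-48 - 16}\right) 73 = \left(-33 + \sqrt{-64}\right) 73 = \left(-33 + 8 i\right) 73 = -2409 + 584 i$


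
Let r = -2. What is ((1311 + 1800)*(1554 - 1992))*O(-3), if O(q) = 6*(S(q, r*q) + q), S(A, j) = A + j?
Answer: 0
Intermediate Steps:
O(q) = 0 (O(q) = 6*((q - 2*q) + q) = 6*(-q + q) = 6*0 = 0)
((1311 + 1800)*(1554 - 1992))*O(-3) = ((1311 + 1800)*(1554 - 1992))*0 = (3111*(-438))*0 = -1362618*0 = 0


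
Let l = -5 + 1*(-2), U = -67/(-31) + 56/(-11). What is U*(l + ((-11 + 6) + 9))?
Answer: 2997/341 ≈ 8.7888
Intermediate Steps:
U = -999/341 (U = -67*(-1/31) + 56*(-1/11) = 67/31 - 56/11 = -999/341 ≈ -2.9296)
l = -7 (l = -5 - 2 = -7)
U*(l + ((-11 + 6) + 9)) = -999*(-7 + ((-11 + 6) + 9))/341 = -999*(-7 + (-5 + 9))/341 = -999*(-7 + 4)/341 = -999/341*(-3) = 2997/341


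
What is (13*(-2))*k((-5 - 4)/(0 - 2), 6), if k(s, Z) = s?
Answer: -117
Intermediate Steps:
(13*(-2))*k((-5 - 4)/(0 - 2), 6) = (13*(-2))*((-5 - 4)/(0 - 2)) = -(-234)/(-2) = -(-234)*(-1)/2 = -26*9/2 = -117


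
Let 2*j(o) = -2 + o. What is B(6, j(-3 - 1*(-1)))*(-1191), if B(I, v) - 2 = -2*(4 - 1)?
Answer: 4764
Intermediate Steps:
j(o) = -1 + o/2 (j(o) = (-2 + o)/2 = -1 + o/2)
B(I, v) = -4 (B(I, v) = 2 - 2*(4 - 1) = 2 - 2*3 = 2 - 6 = -4)
B(6, j(-3 - 1*(-1)))*(-1191) = -4*(-1191) = 4764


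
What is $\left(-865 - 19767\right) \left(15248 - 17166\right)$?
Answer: $39572176$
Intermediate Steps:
$\left(-865 - 19767\right) \left(15248 - 17166\right) = - 20632 \left(15248 - 17166\right) = \left(-20632\right) \left(-1918\right) = 39572176$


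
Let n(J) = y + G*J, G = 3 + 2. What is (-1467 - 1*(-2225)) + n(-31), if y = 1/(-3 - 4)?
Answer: 4220/7 ≈ 602.86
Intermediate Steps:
G = 5
y = -1/7 (y = 1/(-7) = -1/7 ≈ -0.14286)
n(J) = -1/7 + 5*J
(-1467 - 1*(-2225)) + n(-31) = (-1467 - 1*(-2225)) + (-1/7 + 5*(-31)) = (-1467 + 2225) + (-1/7 - 155) = 758 - 1086/7 = 4220/7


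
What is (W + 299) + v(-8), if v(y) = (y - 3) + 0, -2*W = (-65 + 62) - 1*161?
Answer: 370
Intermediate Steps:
W = 82 (W = -((-65 + 62) - 1*161)/2 = -(-3 - 161)/2 = -½*(-164) = 82)
v(y) = -3 + y (v(y) = (-3 + y) + 0 = -3 + y)
(W + 299) + v(-8) = (82 + 299) + (-3 - 8) = 381 - 11 = 370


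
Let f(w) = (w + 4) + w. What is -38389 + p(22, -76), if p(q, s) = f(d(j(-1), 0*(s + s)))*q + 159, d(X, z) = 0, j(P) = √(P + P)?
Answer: -38142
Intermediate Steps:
j(P) = √2*√P (j(P) = √(2*P) = √2*√P)
f(w) = 4 + 2*w (f(w) = (4 + w) + w = 4 + 2*w)
p(q, s) = 159 + 4*q (p(q, s) = (4 + 2*0)*q + 159 = (4 + 0)*q + 159 = 4*q + 159 = 159 + 4*q)
-38389 + p(22, -76) = -38389 + (159 + 4*22) = -38389 + (159 + 88) = -38389 + 247 = -38142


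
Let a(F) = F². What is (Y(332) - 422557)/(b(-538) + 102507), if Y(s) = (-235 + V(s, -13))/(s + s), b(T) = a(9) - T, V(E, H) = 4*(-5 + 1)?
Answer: -280578099/68475664 ≈ -4.0975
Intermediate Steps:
V(E, H) = -16 (V(E, H) = 4*(-4) = -16)
b(T) = 81 - T (b(T) = 9² - T = 81 - T)
Y(s) = -251/(2*s) (Y(s) = (-235 - 16)/(s + s) = -251*1/(2*s) = -251/(2*s))
(Y(332) - 422557)/(b(-538) + 102507) = (-251/2/332 - 422557)/((81 - 1*(-538)) + 102507) = (-251/2*1/332 - 422557)/((81 + 538) + 102507) = (-251/664 - 422557)/(619 + 102507) = -280578099/664/103126 = -280578099/664*1/103126 = -280578099/68475664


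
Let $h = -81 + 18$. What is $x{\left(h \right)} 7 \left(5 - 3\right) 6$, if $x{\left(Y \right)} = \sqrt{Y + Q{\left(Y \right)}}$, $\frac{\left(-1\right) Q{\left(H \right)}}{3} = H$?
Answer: $252 \sqrt{14} \approx 942.9$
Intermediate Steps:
$Q{\left(H \right)} = - 3 H$
$h = -63$
$x{\left(Y \right)} = \sqrt{2} \sqrt{- Y}$ ($x{\left(Y \right)} = \sqrt{Y - 3 Y} = \sqrt{- 2 Y} = \sqrt{2} \sqrt{- Y}$)
$x{\left(h \right)} 7 \left(5 - 3\right) 6 = \sqrt{2} \sqrt{\left(-1\right) \left(-63\right)} 7 \left(5 - 3\right) 6 = \sqrt{2} \sqrt{63} \cdot 7 \cdot 2 \cdot 6 = \sqrt{2} \cdot 3 \sqrt{7} \cdot 14 \cdot 6 = 3 \sqrt{14} \cdot 84 = 252 \sqrt{14}$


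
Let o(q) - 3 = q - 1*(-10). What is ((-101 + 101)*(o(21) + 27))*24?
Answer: 0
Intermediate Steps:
o(q) = 13 + q (o(q) = 3 + (q - 1*(-10)) = 3 + (q + 10) = 3 + (10 + q) = 13 + q)
((-101 + 101)*(o(21) + 27))*24 = ((-101 + 101)*((13 + 21) + 27))*24 = (0*(34 + 27))*24 = (0*61)*24 = 0*24 = 0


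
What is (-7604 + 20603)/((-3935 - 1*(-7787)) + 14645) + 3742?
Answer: 69228773/18497 ≈ 3742.7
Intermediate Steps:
(-7604 + 20603)/((-3935 - 1*(-7787)) + 14645) + 3742 = 12999/((-3935 + 7787) + 14645) + 3742 = 12999/(3852 + 14645) + 3742 = 12999/18497 + 3742 = 69228773/18497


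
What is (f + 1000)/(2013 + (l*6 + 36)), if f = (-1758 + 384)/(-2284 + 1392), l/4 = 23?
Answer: 446687/1160046 ≈ 0.38506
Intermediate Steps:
l = 92 (l = 4*23 = 92)
f = 687/446 (f = -1374/(-892) = -1374*(-1/892) = 687/446 ≈ 1.5404)
(f + 1000)/(2013 + (l*6 + 36)) = (687/446 + 1000)/(2013 + (92*6 + 36)) = 446687/(446*(2013 + (552 + 36))) = 446687/(446*(2013 + 588)) = (446687/446)/2601 = (446687/446)*(1/2601) = 446687/1160046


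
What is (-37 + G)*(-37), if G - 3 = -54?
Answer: 3256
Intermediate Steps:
G = -51 (G = 3 - 54 = -51)
(-37 + G)*(-37) = (-37 - 51)*(-37) = -88*(-37) = 3256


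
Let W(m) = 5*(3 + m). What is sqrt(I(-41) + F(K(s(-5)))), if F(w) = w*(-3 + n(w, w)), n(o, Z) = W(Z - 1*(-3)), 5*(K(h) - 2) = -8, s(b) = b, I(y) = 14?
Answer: 8*sqrt(10)/5 ≈ 5.0596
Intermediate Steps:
K(h) = 2/5 (K(h) = 2 + (1/5)*(-8) = 2 - 8/5 = 2/5)
W(m) = 15 + 5*m
n(o, Z) = 30 + 5*Z (n(o, Z) = 15 + 5*(Z - 1*(-3)) = 15 + 5*(Z + 3) = 15 + 5*(3 + Z) = 15 + (15 + 5*Z) = 30 + 5*Z)
F(w) = w*(27 + 5*w) (F(w) = w*(-3 + (30 + 5*w)) = w*(27 + 5*w))
sqrt(I(-41) + F(K(s(-5)))) = sqrt(14 + 2*(27 + 5*(2/5))/5) = sqrt(14 + 2*(27 + 2)/5) = sqrt(14 + (2/5)*29) = sqrt(14 + 58/5) = sqrt(128/5) = 8*sqrt(10)/5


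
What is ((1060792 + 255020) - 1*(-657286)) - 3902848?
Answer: -1929750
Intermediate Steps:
((1060792 + 255020) - 1*(-657286)) - 3902848 = (1315812 + 657286) - 3902848 = 1973098 - 3902848 = -1929750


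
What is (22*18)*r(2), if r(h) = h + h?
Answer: 1584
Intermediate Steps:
r(h) = 2*h
(22*18)*r(2) = (22*18)*(2*2) = 396*4 = 1584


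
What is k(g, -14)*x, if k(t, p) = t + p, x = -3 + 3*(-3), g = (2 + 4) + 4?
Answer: 48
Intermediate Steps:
g = 10 (g = 6 + 4 = 10)
x = -12 (x = -3 - 9 = -12)
k(t, p) = p + t
k(g, -14)*x = (-14 + 10)*(-12) = -4*(-12) = 48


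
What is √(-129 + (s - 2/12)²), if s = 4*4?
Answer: √4381/6 ≈ 11.032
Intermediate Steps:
s = 16
√(-129 + (s - 2/12)²) = √(-129 + (16 - 2/12)²) = √(-129 + (16 - 2*1/12)²) = √(-129 + (16 - ⅙)²) = √(-129 + (95/6)²) = √(-129 + 9025/36) = √(4381/36) = √4381/6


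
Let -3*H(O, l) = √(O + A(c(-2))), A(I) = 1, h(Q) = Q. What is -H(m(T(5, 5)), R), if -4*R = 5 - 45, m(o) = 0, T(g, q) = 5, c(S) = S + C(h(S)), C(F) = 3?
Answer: ⅓ ≈ 0.33333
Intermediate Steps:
c(S) = 3 + S (c(S) = S + 3 = 3 + S)
R = 10 (R = -(5 - 45)/4 = -¼*(-40) = 10)
H(O, l) = -√(1 + O)/3 (H(O, l) = -√(O + 1)/3 = -√(1 + O)/3)
-H(m(T(5, 5)), R) = -(-1)*√(1 + 0)/3 = -(-1)*√1/3 = -(-1)/3 = -1*(-⅓) = ⅓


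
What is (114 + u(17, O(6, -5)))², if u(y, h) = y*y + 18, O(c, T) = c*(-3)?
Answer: 177241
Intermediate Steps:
O(c, T) = -3*c
u(y, h) = 18 + y² (u(y, h) = y² + 18 = 18 + y²)
(114 + u(17, O(6, -5)))² = (114 + (18 + 17²))² = (114 + (18 + 289))² = (114 + 307)² = 421² = 177241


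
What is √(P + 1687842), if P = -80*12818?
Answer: √662402 ≈ 813.88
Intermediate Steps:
P = -1025440
√(P + 1687842) = √(-1025440 + 1687842) = √662402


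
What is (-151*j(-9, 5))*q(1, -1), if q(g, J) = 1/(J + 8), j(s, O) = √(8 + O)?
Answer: -151*√13/7 ≈ -77.777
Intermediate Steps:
q(g, J) = 1/(8 + J)
(-151*j(-9, 5))*q(1, -1) = (-151*√(8 + 5))/(8 - 1) = -151*√13/7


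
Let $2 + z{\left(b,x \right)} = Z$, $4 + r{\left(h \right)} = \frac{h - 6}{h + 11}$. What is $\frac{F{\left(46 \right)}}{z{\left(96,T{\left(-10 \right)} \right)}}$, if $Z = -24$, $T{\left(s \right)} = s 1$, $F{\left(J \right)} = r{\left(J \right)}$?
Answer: $\frac{94}{741} \approx 0.12686$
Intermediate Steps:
$r{\left(h \right)} = -4 + \frac{-6 + h}{11 + h}$ ($r{\left(h \right)} = -4 + \frac{h - 6}{h + 11} = -4 + \frac{-6 + h}{11 + h}$)
$F{\left(J \right)} = \frac{-50 - 3 J}{11 + J}$
$T{\left(s \right)} = s$
$z{\left(b,x \right)} = -26$ ($z{\left(b,x \right)} = -2 - 24 = -26$)
$\frac{F{\left(46 \right)}}{z{\left(96,T{\left(-10 \right)} \right)}} = \frac{\frac{1}{11 + 46} \left(-50 - 138\right)}{-26} = \frac{-50 - 138}{57} \left(- \frac{1}{26}\right) = \frac{1}{57} \left(-188\right) \left(- \frac{1}{26}\right) = \left(- \frac{188}{57}\right) \left(- \frac{1}{26}\right) = \frac{94}{741}$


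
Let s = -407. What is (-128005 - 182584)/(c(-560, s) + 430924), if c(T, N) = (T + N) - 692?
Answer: -310589/429265 ≈ -0.72354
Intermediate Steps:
c(T, N) = -692 + N + T (c(T, N) = (N + T) - 692 = -692 + N + T)
(-128005 - 182584)/(c(-560, s) + 430924) = (-128005 - 182584)/((-692 - 407 - 560) + 430924) = -310589/(-1659 + 430924) = -310589/429265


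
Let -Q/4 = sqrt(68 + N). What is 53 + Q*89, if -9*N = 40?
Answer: 53 - 712*sqrt(143)/3 ≈ -2785.1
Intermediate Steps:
N = -40/9 (N = -1/9*40 = -40/9 ≈ -4.4444)
Q = -8*sqrt(143)/3 (Q = -4*sqrt(68 - 40/9) = -8*sqrt(143)/3 ≈ -31.889)
53 + Q*89 = 53 - 8*sqrt(143)/3*89 = 53 - 712*sqrt(143)/3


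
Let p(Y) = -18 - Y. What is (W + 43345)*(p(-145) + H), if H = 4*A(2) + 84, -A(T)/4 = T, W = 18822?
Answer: 11127893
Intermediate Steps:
A(T) = -4*T
H = 52 (H = 4*(-4*2) + 84 = 4*(-8) + 84 = -32 + 84 = 52)
(W + 43345)*(p(-145) + H) = (18822 + 43345)*((-18 - 1*(-145)) + 52) = 62167*((-18 + 145) + 52) = 62167*(127 + 52) = 62167*179 = 11127893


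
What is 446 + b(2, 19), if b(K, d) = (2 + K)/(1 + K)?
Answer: 1342/3 ≈ 447.33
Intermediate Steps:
b(K, d) = (2 + K)/(1 + K)
446 + b(2, 19) = 446 + (2 + 2)/(1 + 2) = 446 + 4/3 = 1342/3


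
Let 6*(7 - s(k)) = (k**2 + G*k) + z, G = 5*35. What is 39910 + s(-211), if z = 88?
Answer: 115909/3 ≈ 38636.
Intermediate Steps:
G = 175
s(k) = -23/3 - 175*k/6 - k**2/6 (s(k) = 7 - ((k**2 + 175*k) + 88)/6 = 7 - (88 + k**2 + 175*k)/6 = 7 + (-44/3 - 175*k/6 - k**2/6) = -23/3 - 175*k/6 - k**2/6)
39910 + s(-211) = 39910 + (-23/3 - 175/6*(-211) - 1/6*(-211)**2) = 39910 + (-23/3 + 36925/6 - 1/6*44521) = 39910 + (-23/3 + 36925/6 - 44521/6) = 39910 - 3821/3 = 115909/3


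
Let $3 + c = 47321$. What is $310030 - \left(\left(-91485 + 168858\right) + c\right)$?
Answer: $185339$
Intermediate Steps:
$c = 47318$ ($c = -3 + 47321 = 47318$)
$310030 - \left(\left(-91485 + 168858\right) + c\right) = 310030 - \left(\left(-91485 + 168858\right) + 47318\right) = 310030 - \left(77373 + 47318\right) = 310030 - 124691 = 185339$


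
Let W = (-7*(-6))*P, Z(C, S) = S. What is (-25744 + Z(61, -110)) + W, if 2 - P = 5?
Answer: -25980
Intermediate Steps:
P = -3 (P = 2 - 1*5 = 2 - 5 = -3)
W = -126 (W = -7*(-6)*(-3) = 42*(-3) = -126)
(-25744 + Z(61, -110)) + W = (-25744 - 110) - 126 = -25854 - 126 = -25980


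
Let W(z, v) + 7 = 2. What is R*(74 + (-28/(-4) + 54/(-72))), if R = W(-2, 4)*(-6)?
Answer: 4815/2 ≈ 2407.5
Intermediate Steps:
W(z, v) = -5 (W(z, v) = -7 + 2 = -5)
R = 30 (R = -5*(-6) = 30)
R*(74 + (-28/(-4) + 54/(-72))) = 30*(74 + (-28/(-4) + 54/(-72))) = 30*(74 + (-28*(-¼) + 54*(-1/72))) = 30*(74 + (7 - ¾)) = 30*(74 + 25/4) = 30*(321/4) = 4815/2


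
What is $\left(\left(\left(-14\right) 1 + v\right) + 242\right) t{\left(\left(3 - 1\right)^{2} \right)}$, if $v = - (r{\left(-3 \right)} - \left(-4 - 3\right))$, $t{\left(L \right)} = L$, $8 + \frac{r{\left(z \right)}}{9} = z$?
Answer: $1280$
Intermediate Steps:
$r{\left(z \right)} = -72 + 9 z$
$v = 92$ ($v = - (\left(-72 + 9 \left(-3\right)\right) - \left(-4 - 3\right)) = - (\left(-72 - 27\right) - \left(-4 - 3\right)) = - (-99 - -7) = - (-99 + 7) = \left(-1\right) \left(-92\right) = 92$)
$\left(\left(\left(-14\right) 1 + v\right) + 242\right) t{\left(\left(3 - 1\right)^{2} \right)} = \left(\left(\left(-14\right) 1 + 92\right) + 242\right) \left(3 - 1\right)^{2} = \left(\left(-14 + 92\right) + 242\right) 2^{2} = \left(78 + 242\right) 4 = 320 \cdot 4 = 1280$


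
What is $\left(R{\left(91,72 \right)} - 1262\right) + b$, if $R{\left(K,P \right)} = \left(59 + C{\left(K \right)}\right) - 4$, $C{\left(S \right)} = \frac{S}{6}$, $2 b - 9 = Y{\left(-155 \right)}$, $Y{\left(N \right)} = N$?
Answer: $- \frac{7589}{6} \approx -1264.8$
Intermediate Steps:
$b = -73$ ($b = \frac{9}{2} + \frac{1}{2} \left(-155\right) = \frac{9}{2} - \frac{155}{2} = -73$)
$C{\left(S \right)} = \frac{S}{6}$ ($C{\left(S \right)} = S \frac{1}{6} = \frac{S}{6}$)
$R{\left(K,P \right)} = 55 + \frac{K}{6}$ ($R{\left(K,P \right)} = \left(59 + \frac{K}{6}\right) - 4 = 55 + \frac{K}{6}$)
$\left(R{\left(91,72 \right)} - 1262\right) + b = \left(\left(55 + \frac{1}{6} \cdot 91\right) - 1262\right) - 73 = \left(\left(55 + \frac{91}{6}\right) - 1262\right) - 73 = \left(\frac{421}{6} - 1262\right) - 73 = - \frac{7151}{6} - 73 = - \frac{7589}{6}$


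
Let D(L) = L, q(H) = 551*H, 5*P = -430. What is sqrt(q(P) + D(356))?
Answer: I*sqrt(47030) ≈ 216.86*I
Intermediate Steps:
P = -86 (P = (1/5)*(-430) = -86)
sqrt(q(P) + D(356)) = sqrt(551*(-86) + 356) = sqrt(-47386 + 356) = sqrt(-47030) = I*sqrt(47030)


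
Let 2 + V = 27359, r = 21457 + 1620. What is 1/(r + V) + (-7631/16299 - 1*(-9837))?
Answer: 8085862940587/822023766 ≈ 9836.5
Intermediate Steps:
r = 23077
V = 27357 (V = -2 + 27359 = 27357)
1/(r + V) + (-7631/16299 - 1*(-9837)) = 1/(23077 + 27357) + (-7631/16299 - 1*(-9837)) = 1/50434 + (-7631*1/16299 + 9837) = 1/50434 + (-7631/16299 + 9837) = 1/50434 + 160325632/16299 = 8085862940587/822023766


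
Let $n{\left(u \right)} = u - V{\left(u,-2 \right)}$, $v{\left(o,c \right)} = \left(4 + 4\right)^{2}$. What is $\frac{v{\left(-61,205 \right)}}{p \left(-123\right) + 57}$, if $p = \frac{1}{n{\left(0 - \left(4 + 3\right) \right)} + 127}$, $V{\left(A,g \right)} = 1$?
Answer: $\frac{1904}{1665} \approx 1.1435$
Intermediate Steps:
$v{\left(o,c \right)} = 64$ ($v{\left(o,c \right)} = 8^{2} = 64$)
$n{\left(u \right)} = -1 + u$ ($n{\left(u \right)} = u - 1 = -1 + u$)
$p = \frac{1}{119}$ ($p = \frac{1}{\left(-1 + \left(0 - \left(4 + 3\right)\right)\right) + 127} = \frac{1}{\left(-1 + \left(0 - 7\right)\right) + 127} = \frac{1}{\left(-1 - 7\right) + 127} = \frac{1}{-8 + 127} = \frac{1}{119} \approx 0.0084034$)
$\frac{v{\left(-61,205 \right)}}{p \left(-123\right) + 57} = \frac{64}{\frac{1}{119} \left(-123\right) + 57} = \frac{64}{- \frac{123}{119} + 57} = \frac{64}{\frac{6660}{119}} = 64 \cdot \frac{119}{6660} = \frac{1904}{1665}$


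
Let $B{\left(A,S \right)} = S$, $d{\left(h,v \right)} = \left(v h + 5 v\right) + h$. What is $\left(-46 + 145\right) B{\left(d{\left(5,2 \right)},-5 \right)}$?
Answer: $-495$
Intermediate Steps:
$d{\left(h,v \right)} = h + 5 v + h v$ ($d{\left(h,v \right)} = \left(h v + 5 v\right) + h = \left(5 v + h v\right) + h = h + 5 v + h v$)
$\left(-46 + 145\right) B{\left(d{\left(5,2 \right)},-5 \right)} = \left(-46 + 145\right) \left(-5\right) = 99 \left(-5\right) = -495$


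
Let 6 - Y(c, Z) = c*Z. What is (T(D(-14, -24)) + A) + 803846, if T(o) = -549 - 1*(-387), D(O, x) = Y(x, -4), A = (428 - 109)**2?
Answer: 905445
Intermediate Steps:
A = 101761 (A = 319**2 = 101761)
Y(c, Z) = 6 - Z*c (Y(c, Z) = 6 - c*Z = 6 - Z*c)
D(O, x) = 6 + 4*x (D(O, x) = 6 - 1*(-4)*x = 6 + 4*x)
T(o) = -162 (T(o) = -549 + 387 = -162)
(T(D(-14, -24)) + A) + 803846 = (-162 + 101761) + 803846 = 101599 + 803846 = 905445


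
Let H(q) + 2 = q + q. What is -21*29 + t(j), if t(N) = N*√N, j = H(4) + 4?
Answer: -609 + 10*√10 ≈ -577.38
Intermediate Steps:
H(q) = -2 + 2*q (H(q) = -2 + (q + q) = -2 + 2*q)
j = 10 (j = (-2 + 2*4) + 4 = (-2 + 8) + 4 = 6 + 4 = 10)
t(N) = N^(3/2)
-21*29 + t(j) = -21*29 + 10^(3/2) = -609 + 10*√10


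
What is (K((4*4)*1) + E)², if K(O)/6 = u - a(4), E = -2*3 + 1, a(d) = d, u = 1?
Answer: 529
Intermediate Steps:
E = -5 (E = -6 + 1 = -5)
K(O) = -18 (K(O) = 6*(1 - 1*4) = 6*(1 - 4) = 6*(-3) = -18)
(K((4*4)*1) + E)² = (-18 - 5)² = (-23)² = 529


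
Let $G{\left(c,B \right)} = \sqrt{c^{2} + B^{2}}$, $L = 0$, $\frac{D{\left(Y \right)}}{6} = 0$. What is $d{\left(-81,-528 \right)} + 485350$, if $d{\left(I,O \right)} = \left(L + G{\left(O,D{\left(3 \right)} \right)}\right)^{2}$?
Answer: $764134$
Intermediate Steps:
$D{\left(Y \right)} = 0$ ($D{\left(Y \right)} = 6 \cdot 0 = 0$)
$G{\left(c,B \right)} = \sqrt{B^{2} + c^{2}}$
$d{\left(I,O \right)} = O^{2}$ ($d{\left(I,O \right)} = \left(0 + \sqrt{0^{2} + O^{2}}\right)^{2} = \left(0 + \sqrt{0 + O^{2}}\right)^{2} = \left(0 + \sqrt{O^{2}}\right)^{2} = \left(\sqrt{O^{2}}\right)^{2} = O^{2}$)
$d{\left(-81,-528 \right)} + 485350 = \left(-528\right)^{2} + 485350 = 278784 + 485350 = 764134$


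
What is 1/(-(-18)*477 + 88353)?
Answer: 1/96939 ≈ 1.0316e-5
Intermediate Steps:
1/(-(-18)*477 + 88353) = 1/(-1*(-8586) + 88353) = 1/(8586 + 88353) = 1/96939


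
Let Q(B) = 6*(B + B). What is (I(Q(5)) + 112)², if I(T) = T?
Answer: 29584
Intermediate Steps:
Q(B) = 12*B (Q(B) = 6*(2*B) = 12*B)
(I(Q(5)) + 112)² = (12*5 + 112)² = (60 + 112)² = 172² = 29584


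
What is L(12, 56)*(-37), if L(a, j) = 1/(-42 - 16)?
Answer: 37/58 ≈ 0.63793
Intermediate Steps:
L(a, j) = -1/58 (L(a, j) = 1/(-58) = -1/58)
L(12, 56)*(-37) = -1/58*(-37) = 37/58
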